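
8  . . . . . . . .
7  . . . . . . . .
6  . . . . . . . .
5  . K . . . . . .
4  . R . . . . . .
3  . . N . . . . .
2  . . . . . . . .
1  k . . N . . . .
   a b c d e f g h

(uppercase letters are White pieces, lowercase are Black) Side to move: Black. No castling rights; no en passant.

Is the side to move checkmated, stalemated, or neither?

stalemate

Black to move; black king on a1.
In check: no.
King squares — b1: attacked by Nc3; a2: attacked by Nc3; b2: attacked by Nd1.
Legal moves for Black: none.
Not in check and no legal moves → stalemate.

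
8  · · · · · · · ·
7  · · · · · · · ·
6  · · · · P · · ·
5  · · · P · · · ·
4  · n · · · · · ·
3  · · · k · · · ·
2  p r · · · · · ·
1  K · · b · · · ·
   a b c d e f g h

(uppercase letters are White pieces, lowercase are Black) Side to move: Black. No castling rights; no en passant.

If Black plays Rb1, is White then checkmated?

yes

After Rb1: white king on a1; in check: yes, from the black rook on b1.
King squares — b1: attacked by Pa2; a2: attacked by Nb4; b2: attacked by Rb1.
White has no legal moves → checkmate.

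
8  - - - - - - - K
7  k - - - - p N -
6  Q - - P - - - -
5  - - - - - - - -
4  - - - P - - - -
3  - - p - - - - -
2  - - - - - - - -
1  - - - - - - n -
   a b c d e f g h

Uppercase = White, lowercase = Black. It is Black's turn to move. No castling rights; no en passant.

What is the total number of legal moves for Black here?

Black to move; king on a7.
In check: yes, from the white queen on a6.
Legal moves: Kb8, Kxa6.
Count: 2.

2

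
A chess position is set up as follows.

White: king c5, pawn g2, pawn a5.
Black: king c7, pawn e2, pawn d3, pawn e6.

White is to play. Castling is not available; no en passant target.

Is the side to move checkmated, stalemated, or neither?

neither

White to move; white king on c5.
In check: no.
Legal moves for White: Kb5, Kd4, Kc4, Kb4, a6, g3, g4.
White has 7 legal moves and is not in check → neither.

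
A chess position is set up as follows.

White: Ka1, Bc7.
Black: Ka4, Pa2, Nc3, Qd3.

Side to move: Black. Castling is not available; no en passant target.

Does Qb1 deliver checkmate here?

After Qb1: white king on a1; in check: yes, from the black queen on b1.
King squares — b1: attacked by Pa2; a2: attacked by Qb1; b2: attacked by Qb1.
White has no legal moves → checkmate.

yes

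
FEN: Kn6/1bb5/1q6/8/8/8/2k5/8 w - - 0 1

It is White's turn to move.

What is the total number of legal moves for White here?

0

White to move; king on a8.
In check: yes, from the black bishop on b7.
Legal moves: none.
Count: 0.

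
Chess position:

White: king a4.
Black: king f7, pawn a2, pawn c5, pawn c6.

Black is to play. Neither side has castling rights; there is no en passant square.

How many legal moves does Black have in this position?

13

Black to move; king on f7.
In check: no.
Legal moves: Kg8, Kf8, Ke8, Kg7, Ke7, Kg6, Kf6, Ke6, c4, a1=Q+, a1=R+, a1=B, a1=N.
Count: 13.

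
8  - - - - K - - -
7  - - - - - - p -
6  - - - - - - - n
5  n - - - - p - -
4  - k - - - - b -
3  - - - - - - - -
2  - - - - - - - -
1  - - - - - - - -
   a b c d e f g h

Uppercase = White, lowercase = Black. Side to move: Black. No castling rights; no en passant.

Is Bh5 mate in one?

no

After Bh5: white king on e8; in check: yes, from the black bishop on h5.
White has 4 legal replies: Kf8, Kd8, Ke7, Kd7.
In check but a legal move exists → not checkmate.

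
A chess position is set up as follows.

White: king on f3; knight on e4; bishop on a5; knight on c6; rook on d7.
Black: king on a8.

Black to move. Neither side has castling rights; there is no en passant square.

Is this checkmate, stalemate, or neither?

stalemate

Black to move; black king on a8.
In check: no.
King squares — a7: attacked by Nc6; b7: attacked by Rd7; b8: attacked by Nc6.
Legal moves for Black: none.
Not in check and no legal moves → stalemate.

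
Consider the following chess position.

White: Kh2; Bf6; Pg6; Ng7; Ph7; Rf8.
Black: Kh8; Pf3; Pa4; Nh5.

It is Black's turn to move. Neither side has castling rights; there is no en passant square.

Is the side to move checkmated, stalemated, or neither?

Black to move; black king on h8.
In check: yes, from the white rook on f8.
King squares — g7: attacked by Bf6; h7: attacked by Pg6; g8: attacked by Ph7.
Legal moves for Black: none.
In check with no legal moves → checkmate.

checkmate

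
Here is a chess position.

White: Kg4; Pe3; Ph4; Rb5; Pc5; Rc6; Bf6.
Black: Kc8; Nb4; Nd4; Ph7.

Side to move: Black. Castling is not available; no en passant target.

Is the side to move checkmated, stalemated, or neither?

Black to move; black king on c8.
In check: yes, from the white rook on c6.
King squares — b7: attacked by Rb5; c7: attacked by Rc6; d7: available; b8: attacked by Rb5; d8: attacked by Bf6.
Legal moves for Black: Kd7, Ndxc6, Nbxc6.
Black is in check but has 3 legal moves → neither.

neither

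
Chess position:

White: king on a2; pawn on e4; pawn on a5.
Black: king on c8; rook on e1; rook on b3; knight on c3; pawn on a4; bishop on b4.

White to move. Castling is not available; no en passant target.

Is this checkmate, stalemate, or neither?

White to move; white king on a2.
In check: yes, from the black knight on c3.
King squares — a1: attacked by Re1; b1: attacked by Re1; b2: attacked by Rb3; a3: attacked by Rb3; b3: attacked by Pa4.
Legal moves for White: none.
In check with no legal moves → checkmate.

checkmate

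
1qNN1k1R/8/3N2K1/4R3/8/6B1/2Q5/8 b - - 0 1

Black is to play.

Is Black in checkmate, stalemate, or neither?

checkmate

Black to move; black king on f8.
In check: yes, from the white rook on h8.
King squares — e7: attacked by Re5; f7: attacked by Nd6; g7: attacked by Kg6; e8: attacked by Re5; g8: attacked by Rh8.
Legal moves for Black: none.
In check with no legal moves → checkmate.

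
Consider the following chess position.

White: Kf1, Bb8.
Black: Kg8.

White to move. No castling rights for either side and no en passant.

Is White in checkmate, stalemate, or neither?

neither

White to move; white king on f1.
In check: no.
Legal moves for White: Bc7, Ba7, Bd6, Be5, Bf4, Bg3, Bh2, Kg2, Kf2, Ke2, Kg1, Ke1.
White has 12 legal moves and is not in check → neither.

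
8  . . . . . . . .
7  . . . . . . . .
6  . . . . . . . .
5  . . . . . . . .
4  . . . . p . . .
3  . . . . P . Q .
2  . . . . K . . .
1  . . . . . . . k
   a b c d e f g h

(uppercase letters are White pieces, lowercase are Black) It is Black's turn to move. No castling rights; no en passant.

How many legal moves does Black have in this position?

0

Black to move; king on h1.
In check: no.
Legal moves: none.
Count: 0.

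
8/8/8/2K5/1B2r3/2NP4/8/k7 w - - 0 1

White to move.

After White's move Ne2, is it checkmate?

no

After Ne2: black king on a1; in check: no.
Black is not in check, so this cannot be checkmate.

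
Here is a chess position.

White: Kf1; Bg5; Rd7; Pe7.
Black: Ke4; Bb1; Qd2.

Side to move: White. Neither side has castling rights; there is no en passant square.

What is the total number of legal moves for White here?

White to move; king on f1.
In check: no.
Legal moves: Rd8, Rc7, Rb7, Ra7, Rd6, Rd5, Rd4+, Rd3, Rxd2, Bh6, Bf6, Bh4, Bf4, Be3, Bxd2, Kg1, e8=Q+, e8=R+, e8=B, e8=N.
Count: 20.

20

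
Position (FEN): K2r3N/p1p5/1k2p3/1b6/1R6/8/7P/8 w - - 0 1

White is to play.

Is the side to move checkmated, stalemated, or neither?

White to move; white king on a8.
In check: yes, from the black rook on d8.
King squares — a7: attacked by Kb6; b7: attacked by Kb6; b8: attacked by Rd8.
Legal moves for White: none.
In check with no legal moves → checkmate.

checkmate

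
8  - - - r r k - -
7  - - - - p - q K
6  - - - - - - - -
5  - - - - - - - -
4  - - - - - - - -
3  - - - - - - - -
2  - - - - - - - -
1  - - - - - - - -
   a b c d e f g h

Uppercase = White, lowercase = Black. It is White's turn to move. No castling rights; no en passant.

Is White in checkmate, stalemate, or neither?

checkmate

White to move; white king on h7.
In check: yes, from the black queen on g7.
King squares — g6: attacked by Qg7; h6: attacked by Qg7; g7: attacked by Kf8; g8: attacked by Qg7; h8: attacked by Qg7.
Legal moves for White: none.
In check with no legal moves → checkmate.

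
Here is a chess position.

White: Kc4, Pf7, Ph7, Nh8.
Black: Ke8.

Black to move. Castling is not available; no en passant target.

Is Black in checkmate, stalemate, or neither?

Black to move; black king on e8.
In check: yes, from the white pawn on f7.
King squares — d7: available; e7: available; f7: attacked by Nh8; d8: available; f8: available.
Legal moves for Black: Kf8, Kd8, Ke7, Kd7.
Black is in check but has 4 legal moves → neither.

neither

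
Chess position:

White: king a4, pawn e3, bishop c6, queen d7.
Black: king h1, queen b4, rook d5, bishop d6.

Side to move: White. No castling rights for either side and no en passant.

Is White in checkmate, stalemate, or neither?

White to move; white king on a4.
In check: yes, from the black queen on b4.
King squares — a3: attacked by Qb4; b3: attacked by Qb4; b4: attacked by Bd6; a5: attacked by Qb4; b5: attacked by Qb4.
Legal moves for White: none.
In check with no legal moves → checkmate.

checkmate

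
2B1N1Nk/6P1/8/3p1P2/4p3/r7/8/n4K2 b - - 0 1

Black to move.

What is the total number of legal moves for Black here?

Black to move; king on h8.
In check: yes, from the white pawn on g7.
Legal moves: Kxg8, Kh7.
Count: 2.

2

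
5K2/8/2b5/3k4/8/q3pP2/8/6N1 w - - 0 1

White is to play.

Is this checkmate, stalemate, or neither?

White to move; white king on f8.
In check: yes, from the black queen on a3.
Legal moves for White: Kg8, Kg7, Kf7.
White is in check but has 3 legal moves → neither.

neither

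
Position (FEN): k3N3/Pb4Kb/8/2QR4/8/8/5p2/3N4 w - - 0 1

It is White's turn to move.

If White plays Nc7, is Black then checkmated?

yes

After Nc7: black king on a8; in check: yes, from the white knight on c7.
King squares — a7: attacked by Qc5; b7: own bishop; b8: attacked by Pa7.
Black has no legal moves → checkmate.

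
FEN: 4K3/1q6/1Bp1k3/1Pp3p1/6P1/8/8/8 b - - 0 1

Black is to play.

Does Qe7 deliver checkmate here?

yes

After Qe7: white king on e8; in check: yes, from the black queen on e7.
King squares — d7: attacked by Ke6; e7: attacked by Ke6; f7: attacked by Ke6; d8: attacked by Qe7; f8: attacked by Qe7.
White has no legal moves → checkmate.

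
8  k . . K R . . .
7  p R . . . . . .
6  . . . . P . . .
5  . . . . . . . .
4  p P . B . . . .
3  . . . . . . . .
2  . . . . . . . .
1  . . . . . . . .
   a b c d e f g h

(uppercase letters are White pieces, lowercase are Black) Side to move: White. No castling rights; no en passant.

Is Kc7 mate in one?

yes

After Kc7: black king on a8; in check: yes, from the white rook on e8.
King squares — a7: own pawn; b7: attacked by Kc7; b8: attacked by Rb7.
Black has no legal moves → checkmate.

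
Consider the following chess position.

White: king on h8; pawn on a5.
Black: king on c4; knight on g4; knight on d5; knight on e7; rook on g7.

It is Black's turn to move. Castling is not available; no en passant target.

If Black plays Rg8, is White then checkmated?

After Rg8: white king on h8; in check: yes, from the black rook on g8.
White has 1 legal reply: Kh7.
In check but a legal move exists → not checkmate.

no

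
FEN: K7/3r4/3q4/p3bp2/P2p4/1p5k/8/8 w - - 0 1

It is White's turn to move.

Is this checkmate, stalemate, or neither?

White to move; white king on a8.
In check: no.
King squares — a7: attacked by Rd7; b7: attacked by Rd7; b8: attacked by Qd6.
Legal moves for White: none.
Not in check and no legal moves → stalemate.

stalemate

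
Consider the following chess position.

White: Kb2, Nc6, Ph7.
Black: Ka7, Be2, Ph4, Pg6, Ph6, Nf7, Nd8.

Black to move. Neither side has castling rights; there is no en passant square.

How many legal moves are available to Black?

Black to move; king on a7.
In check: yes, from the white knight on c6.
Legal moves: Ka8, Kb7, Kb6, Ka6, Nxc6.
Count: 5.

5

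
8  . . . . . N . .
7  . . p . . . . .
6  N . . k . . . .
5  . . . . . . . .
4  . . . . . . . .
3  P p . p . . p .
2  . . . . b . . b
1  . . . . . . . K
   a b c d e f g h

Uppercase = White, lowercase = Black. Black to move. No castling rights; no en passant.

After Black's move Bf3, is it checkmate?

yes

After Bf3: white king on h1; in check: yes, from the black bishop on f3.
King squares — g1: attacked by Bh2; g2: attacked by Bf3; h2: attacked by Pg3.
White has no legal moves → checkmate.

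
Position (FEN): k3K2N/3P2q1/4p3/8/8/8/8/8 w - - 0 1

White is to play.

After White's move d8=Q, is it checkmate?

After d8=Q: black king on a8; in check: yes, from the white queen on d8.
Black has 2 legal replies: Kb7, Ka7.
In check but a legal move exists → not checkmate.

no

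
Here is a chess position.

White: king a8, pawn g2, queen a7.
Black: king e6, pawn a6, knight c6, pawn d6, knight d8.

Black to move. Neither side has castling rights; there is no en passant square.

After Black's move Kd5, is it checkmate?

After Kd5: white king on a8; in check: no.
White is not in check, so this cannot be checkmate.

no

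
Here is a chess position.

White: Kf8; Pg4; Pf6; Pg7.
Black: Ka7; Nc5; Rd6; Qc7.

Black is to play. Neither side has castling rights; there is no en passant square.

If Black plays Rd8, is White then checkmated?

yes

After Rd8: white king on f8; in check: yes, from the black rook on d8.
King squares — e7: attacked by Qc7; f7: attacked by Qc7; g7: own pawn; e8: attacked by Rd8; g8: attacked by Rd8.
White has no legal moves → checkmate.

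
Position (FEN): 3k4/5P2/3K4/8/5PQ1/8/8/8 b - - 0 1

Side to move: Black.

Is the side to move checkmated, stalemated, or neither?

stalemate

Black to move; black king on d8.
In check: no.
King squares — c7: attacked by Kd6; d7: attacked by Qg4; e7: attacked by Kd6; c8: attacked by Qg4; e8: attacked by Pf7.
Legal moves for Black: none.
Not in check and no legal moves → stalemate.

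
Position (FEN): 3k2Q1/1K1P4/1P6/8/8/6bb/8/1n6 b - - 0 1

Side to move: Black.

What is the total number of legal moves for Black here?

Black to move; king on d8.
In check: yes, from the white queen on g8.
Legal moves: Ke7, Kxd7.
Count: 2.

2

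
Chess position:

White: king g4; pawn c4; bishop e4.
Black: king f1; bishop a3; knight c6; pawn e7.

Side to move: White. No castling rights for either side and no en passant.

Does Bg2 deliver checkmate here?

no

After Bg2: black king on f1; in check: yes, from the white bishop on g2.
Black has 5 legal replies: Kxg2, Kf2, Ke2, Kg1, Ke1.
In check but a legal move exists → not checkmate.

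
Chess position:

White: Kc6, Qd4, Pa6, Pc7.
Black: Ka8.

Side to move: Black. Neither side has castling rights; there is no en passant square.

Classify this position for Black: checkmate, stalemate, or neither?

Black to move; black king on a8.
In check: no.
King squares — a7: attacked by Qd4; b7: attacked by Pa6; b8: attacked by Pc7.
Legal moves for Black: none.
Not in check and no legal moves → stalemate.

stalemate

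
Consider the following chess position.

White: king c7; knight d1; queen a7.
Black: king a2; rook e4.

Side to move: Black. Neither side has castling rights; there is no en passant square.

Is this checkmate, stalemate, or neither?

Black to move; black king on a2.
In check: yes, from the white queen on a7.
King squares — a1: attacked by Qa7; b1: available; b2: attacked by Nd1; a3: attacked by Qa7; b3: available.
Legal moves for Black: Kb3, Kb1, Ra4.
Black is in check but has 3 legal moves → neither.

neither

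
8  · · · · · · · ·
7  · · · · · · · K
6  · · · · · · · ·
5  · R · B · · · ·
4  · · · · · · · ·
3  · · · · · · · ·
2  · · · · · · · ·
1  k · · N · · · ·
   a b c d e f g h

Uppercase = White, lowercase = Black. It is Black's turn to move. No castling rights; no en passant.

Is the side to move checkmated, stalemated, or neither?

stalemate

Black to move; black king on a1.
In check: no.
King squares — b1: attacked by Rb5; a2: attacked by Bd5; b2: attacked by Nd1.
Legal moves for Black: none.
Not in check and no legal moves → stalemate.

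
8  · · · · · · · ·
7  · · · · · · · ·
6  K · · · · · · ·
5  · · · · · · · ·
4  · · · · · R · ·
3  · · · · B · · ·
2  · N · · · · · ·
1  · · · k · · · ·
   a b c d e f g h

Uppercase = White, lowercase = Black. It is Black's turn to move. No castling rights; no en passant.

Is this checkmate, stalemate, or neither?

Black to move; black king on d1.
In check: yes, from the white knight on b2.
Legal moves for Black: Ke2, Kc2, Ke1.
Black is in check but has 3 legal moves → neither.

neither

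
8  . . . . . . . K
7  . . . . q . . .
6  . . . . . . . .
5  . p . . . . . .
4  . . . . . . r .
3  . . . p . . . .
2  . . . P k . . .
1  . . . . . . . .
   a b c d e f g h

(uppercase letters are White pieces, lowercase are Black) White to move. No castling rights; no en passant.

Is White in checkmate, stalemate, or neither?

stalemate

White to move; white king on h8.
In check: no.
King squares — g7: attacked by Rg4; h7: attacked by Qe7; g8: attacked by Rg4.
Legal moves for White: none.
Not in check and no legal moves → stalemate.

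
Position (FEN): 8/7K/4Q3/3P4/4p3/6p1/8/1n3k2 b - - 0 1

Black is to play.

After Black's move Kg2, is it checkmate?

After Kg2: white king on h7; in check: no.
White is not in check, so this cannot be checkmate.

no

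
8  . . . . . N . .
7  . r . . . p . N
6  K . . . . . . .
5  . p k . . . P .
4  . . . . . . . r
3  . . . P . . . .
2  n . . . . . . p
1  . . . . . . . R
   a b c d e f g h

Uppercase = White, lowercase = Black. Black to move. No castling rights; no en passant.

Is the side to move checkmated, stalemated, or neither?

Black to move; black king on c5.
In check: no.
Legal moves for Black include: Rb8, Re7, Rd7, Rc7, Ra7+, Rb6+, Kd6, Kc6, Kd5, Kd4, Kb4, Rxh7, Rh6+, Rh5, Rg4, Rf4, Re4, Rd4, ... (list truncated; more exist).
Black has legal moves and is not in check → neither.

neither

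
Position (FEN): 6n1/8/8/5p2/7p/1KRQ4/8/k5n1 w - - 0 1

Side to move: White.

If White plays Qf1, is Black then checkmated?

After Qf1: black king on a1; in check: yes, from the white queen on f1.
King squares — b1: attacked by Qf1; a2: attacked by Kb3; b2: attacked by Kb3.
Black has no legal moves → checkmate.

yes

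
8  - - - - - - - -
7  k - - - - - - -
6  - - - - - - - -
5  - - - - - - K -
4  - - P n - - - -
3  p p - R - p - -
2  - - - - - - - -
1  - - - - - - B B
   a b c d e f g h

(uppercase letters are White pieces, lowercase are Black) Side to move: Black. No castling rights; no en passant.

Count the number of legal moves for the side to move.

8

Black to move; king on a7.
In check: no.
Legal moves: Kb8, Ka8, Kb7, Kb6, Ka6, f2, b2, a2.
Count: 8.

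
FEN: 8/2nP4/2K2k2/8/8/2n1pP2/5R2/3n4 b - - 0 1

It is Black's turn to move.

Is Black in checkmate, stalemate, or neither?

Black to move; black king on f6.
In check: no.
Legal moves for Black include: Ne8, Na8, Ne6, Na6, N7d5, N7b5, Kg7, Kf7, Ke7, Kg6, Ke6, Kg5, Kf5, Ke5, N3d5, N3b5, Ne4, Na4, ... (list truncated; more exist).
Black has legal moves and is not in check → neither.

neither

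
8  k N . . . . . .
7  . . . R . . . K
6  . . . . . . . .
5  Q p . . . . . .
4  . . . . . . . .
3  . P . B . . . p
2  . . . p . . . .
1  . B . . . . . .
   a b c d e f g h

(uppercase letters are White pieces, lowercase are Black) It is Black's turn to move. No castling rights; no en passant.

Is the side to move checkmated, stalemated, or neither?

Black to move; black king on a8.
In check: yes, from the white queen on a5.
King squares — a7: attacked by Qa5; b7: attacked by Rd7; b8: available.
Legal moves for Black: Kxb8.
Black is in check but has 1 legal move → neither.

neither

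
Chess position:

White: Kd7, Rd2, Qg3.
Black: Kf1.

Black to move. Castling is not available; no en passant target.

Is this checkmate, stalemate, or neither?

Black to move; black king on f1.
In check: no.
King squares — e1: attacked by Qg3; g1: attacked by Qg3; e2: attacked by Rd2; f2: attacked by Rd2; g2: attacked by Rd2.
Legal moves for Black: none.
Not in check and no legal moves → stalemate.

stalemate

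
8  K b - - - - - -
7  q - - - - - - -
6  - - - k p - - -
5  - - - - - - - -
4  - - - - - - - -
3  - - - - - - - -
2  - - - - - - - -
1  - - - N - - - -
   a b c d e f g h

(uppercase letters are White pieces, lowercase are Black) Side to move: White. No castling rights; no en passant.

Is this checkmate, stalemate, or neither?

White to move; white king on a8.
In check: yes, from the black queen on a7.
King squares — a7: attacked by Bb8; b7: attacked by Qa7; b8: attacked by Qa7.
Legal moves for White: none.
In check with no legal moves → checkmate.

checkmate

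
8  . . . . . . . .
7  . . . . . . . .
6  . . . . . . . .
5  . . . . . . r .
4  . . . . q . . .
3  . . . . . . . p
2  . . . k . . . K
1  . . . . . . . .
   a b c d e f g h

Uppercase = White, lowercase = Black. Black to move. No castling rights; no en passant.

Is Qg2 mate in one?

yes

After Qg2: white king on h2; in check: yes, from the black queen on g2.
King squares — g1: attacked by Qg2; h1: attacked by Qg2; g2: attacked by Ph3; g3: attacked by Qg2; h3: attacked by Qg2.
White has no legal moves → checkmate.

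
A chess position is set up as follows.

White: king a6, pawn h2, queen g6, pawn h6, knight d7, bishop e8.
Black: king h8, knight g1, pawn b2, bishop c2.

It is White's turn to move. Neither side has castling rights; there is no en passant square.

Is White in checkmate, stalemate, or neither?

neither

White to move; white king on a6.
In check: no.
Legal moves for White include: Bf7, Nf8, Nb8, Nf6, Nb6, Ne5, Nc5, Qg8+, Qh7+, Qg7#, Qf7, Qf6+, Qe6, Qd6, Qc6, Qb6, Qh5, Qg5, ... (list truncated; more exist).
White has legal moves and is not in check → neither.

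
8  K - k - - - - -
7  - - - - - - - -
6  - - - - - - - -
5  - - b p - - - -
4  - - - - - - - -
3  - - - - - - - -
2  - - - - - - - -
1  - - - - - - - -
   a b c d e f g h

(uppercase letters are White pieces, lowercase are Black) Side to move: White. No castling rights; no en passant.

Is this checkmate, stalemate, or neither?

stalemate

White to move; white king on a8.
In check: no.
King squares — a7: attacked by Bc5; b7: attacked by Kc8; b8: attacked by Kc8.
Legal moves for White: none.
Not in check and no legal moves → stalemate.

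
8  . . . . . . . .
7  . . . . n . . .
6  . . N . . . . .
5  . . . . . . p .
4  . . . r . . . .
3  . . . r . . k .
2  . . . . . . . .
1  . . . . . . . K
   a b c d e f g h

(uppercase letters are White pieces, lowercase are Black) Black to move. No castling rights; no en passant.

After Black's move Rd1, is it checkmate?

After Rd1: white king on h1; in check: yes, from the black rook on d1.
King squares — g1: attacked by Rd1; g2: attacked by Kg3; h2: attacked by Kg3.
White has no legal moves → checkmate.

yes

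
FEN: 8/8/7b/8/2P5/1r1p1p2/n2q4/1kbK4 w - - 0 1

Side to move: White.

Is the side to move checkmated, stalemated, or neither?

White to move; white king on d1.
In check: yes, from the black queen on d2.
King squares — c1: attacked by Kb1; e1: attacked by Qd2; c2: attacked by Kb1; d2: attacked by Bc1; e2: attacked by Qd2.
Legal moves for White: none.
In check with no legal moves → checkmate.

checkmate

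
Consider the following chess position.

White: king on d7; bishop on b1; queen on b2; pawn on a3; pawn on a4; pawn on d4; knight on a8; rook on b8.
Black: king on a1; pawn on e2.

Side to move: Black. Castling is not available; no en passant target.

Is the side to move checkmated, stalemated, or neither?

Black to move; black king on a1.
In check: yes, from the white queen on b2.
King squares — b1: attacked by Qb2; a2: attacked by Bb1; b2: attacked by Rb8.
Legal moves for Black: none.
In check with no legal moves → checkmate.

checkmate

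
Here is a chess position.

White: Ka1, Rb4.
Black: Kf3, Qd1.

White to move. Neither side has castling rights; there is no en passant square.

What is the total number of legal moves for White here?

White to move; king on a1.
In check: yes, from the black queen on d1.
Legal moves: Kb2, Ka2, Rb1.
Count: 3.

3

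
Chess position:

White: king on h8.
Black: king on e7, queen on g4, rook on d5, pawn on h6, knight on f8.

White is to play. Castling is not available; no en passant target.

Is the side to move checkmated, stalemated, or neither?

White to move; white king on h8.
In check: no.
King squares — g7: attacked by Qg4; h7: attacked by Nf8; g8: attacked by Qg4.
Legal moves for White: none.
Not in check and no legal moves → stalemate.

stalemate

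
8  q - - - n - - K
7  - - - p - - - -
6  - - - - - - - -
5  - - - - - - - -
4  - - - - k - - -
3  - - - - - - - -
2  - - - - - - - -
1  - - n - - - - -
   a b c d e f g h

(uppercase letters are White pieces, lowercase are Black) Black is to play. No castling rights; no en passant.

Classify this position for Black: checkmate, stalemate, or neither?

neither

Black to move; black king on e4.
In check: no.
Legal moves for Black include: Ng7+, Nc7+, Nf6+, Nd6+, Qd8, Qc8, Qb8, Qb7, Qa7, Qc6, Qa6, Qd5, Qa5, Qa4, Qa3, Qa2, Qa1+, Kf5, ... (list truncated; more exist).
Black has legal moves and is not in check → neither.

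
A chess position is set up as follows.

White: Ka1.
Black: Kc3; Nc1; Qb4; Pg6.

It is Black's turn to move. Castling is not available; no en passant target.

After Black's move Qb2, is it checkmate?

yes

After Qb2: white king on a1; in check: yes, from the black queen on b2.
King squares — b1: attacked by Qb2; a2: attacked by Nc1; b2: attacked by Kc3.
White has no legal moves → checkmate.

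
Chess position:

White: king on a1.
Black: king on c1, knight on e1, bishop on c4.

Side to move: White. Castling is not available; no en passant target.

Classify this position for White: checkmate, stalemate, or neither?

White to move; white king on a1.
In check: no.
King squares — b1: attacked by Kc1; a2: attacked by Bc4; b2: attacked by Kc1.
Legal moves for White: none.
Not in check and no legal moves → stalemate.

stalemate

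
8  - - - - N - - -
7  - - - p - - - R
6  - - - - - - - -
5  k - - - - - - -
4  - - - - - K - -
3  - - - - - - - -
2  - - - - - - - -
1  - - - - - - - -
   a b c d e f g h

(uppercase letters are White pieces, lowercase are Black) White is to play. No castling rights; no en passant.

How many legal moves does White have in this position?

23

White to move; king on f4.
In check: no.
Legal moves: Ng7, Nc7, Nf6, Nd6, Rh8, Rg7, Rf7, Re7, Rxd7, Rh6, Rh5+, Rh4, Rh3, Rh2, Rh1, Kg5, Kf5, Ke5, Kg4, Ke4, Kg3, Kf3, Ke3.
Count: 23.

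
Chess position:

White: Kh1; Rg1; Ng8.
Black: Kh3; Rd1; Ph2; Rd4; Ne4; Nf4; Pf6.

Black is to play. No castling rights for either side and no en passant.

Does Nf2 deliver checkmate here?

After Nf2: white king on h1; in check: yes, from the black knight on f2.
King squares — g1: own rook; g2: attacked by Kh3; h2: attacked by Kh3.
White has no legal moves → checkmate.

yes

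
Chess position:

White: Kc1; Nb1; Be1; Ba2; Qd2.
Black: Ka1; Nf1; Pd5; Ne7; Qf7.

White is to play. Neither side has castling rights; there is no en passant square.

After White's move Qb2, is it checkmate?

yes

After Qb2: black king on a1; in check: yes, from the white queen on b2.
King squares — b1: attacked by Kc1; a2: attacked by Qb2; b2: attacked by Kc1.
Black has no legal moves → checkmate.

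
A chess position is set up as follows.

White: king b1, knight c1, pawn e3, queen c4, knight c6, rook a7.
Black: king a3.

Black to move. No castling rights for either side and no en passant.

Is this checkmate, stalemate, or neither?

checkmate

Black to move; black king on a3.
In check: yes, from the white rook on a7.
King squares — a2: attacked by Kb1; b2: attacked by Kb1; b3: attacked by Nc1; a4: attacked by Qc4; b4: attacked by Qc4.
Legal moves for Black: none.
In check with no legal moves → checkmate.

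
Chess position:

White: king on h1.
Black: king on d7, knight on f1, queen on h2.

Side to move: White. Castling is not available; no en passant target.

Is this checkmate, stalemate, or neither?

checkmate

White to move; white king on h1.
In check: yes, from the black queen on h2.
King squares — g1: attacked by Qh2; g2: attacked by Qh2; h2: attacked by Nf1.
Legal moves for White: none.
In check with no legal moves → checkmate.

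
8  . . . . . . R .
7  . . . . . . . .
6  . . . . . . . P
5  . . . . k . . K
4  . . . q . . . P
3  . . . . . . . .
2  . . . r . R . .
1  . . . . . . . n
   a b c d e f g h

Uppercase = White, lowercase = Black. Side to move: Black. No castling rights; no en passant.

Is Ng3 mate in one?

no

After Ng3: white king on h5; in check: yes, from the black knight on g3.
White has 3 legal replies: Kg6, Kg5, Rxg3.
In check but a legal move exists → not checkmate.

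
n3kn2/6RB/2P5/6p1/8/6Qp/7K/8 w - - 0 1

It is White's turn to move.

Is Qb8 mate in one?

yes

After Qb8: black king on e8; in check: yes, from the white queen on b8.
King squares — d7: attacked by Pc6; e7: attacked by Rg7; f7: attacked by Rg7; d8: attacked by Qb8; f8: own knight.
Black has no legal moves → checkmate.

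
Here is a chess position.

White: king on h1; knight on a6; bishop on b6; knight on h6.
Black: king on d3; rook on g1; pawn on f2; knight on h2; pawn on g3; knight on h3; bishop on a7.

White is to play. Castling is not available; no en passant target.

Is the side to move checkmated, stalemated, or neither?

White to move; white king on h1.
In check: yes, from the black rook on g1.
King squares — g1: attacked by Pf2; g2: attacked by Rg1; h2: attacked by Pg3.
Legal moves for White: none.
In check with no legal moves → checkmate.

checkmate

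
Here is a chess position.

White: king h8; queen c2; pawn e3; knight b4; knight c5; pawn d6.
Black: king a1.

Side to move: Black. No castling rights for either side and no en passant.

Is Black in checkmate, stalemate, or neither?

Black to move; black king on a1.
In check: no.
King squares — b1: attacked by Qc2; a2: attacked by Qc2; b2: attacked by Qc2.
Legal moves for Black: none.
Not in check and no legal moves → stalemate.

stalemate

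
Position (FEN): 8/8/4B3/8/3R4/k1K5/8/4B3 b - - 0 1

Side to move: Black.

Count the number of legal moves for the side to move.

Black to move; king on a3.
In check: no.
Legal moves: none.
Count: 0.

0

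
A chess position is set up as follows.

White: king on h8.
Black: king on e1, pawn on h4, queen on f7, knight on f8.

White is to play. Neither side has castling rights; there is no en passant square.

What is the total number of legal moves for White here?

0

White to move; king on h8.
In check: no.
Legal moves: none.
Count: 0.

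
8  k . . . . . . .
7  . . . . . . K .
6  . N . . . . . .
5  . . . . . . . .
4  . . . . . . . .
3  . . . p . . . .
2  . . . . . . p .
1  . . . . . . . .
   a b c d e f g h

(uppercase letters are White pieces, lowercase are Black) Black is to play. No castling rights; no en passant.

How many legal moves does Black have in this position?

3

Black to move; king on a8.
In check: yes, from the white knight on b6.
Legal moves: Kb8, Kb7, Ka7.
Count: 3.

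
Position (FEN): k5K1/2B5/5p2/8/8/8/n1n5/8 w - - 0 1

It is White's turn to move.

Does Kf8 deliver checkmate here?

no

After Kf8: black king on a8; in check: no.
Black is not in check, so this cannot be checkmate.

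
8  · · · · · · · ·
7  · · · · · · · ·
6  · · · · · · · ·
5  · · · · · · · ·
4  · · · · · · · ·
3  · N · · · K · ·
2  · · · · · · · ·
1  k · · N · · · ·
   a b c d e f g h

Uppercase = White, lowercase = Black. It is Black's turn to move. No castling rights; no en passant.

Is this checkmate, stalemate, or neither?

neither

Black to move; black king on a1.
In check: yes, from the white knight on b3.
King squares — b1: available; a2: available; b2: attacked by Nd1.
Legal moves for Black: Ka2, Kb1.
Black is in check but has 2 legal moves → neither.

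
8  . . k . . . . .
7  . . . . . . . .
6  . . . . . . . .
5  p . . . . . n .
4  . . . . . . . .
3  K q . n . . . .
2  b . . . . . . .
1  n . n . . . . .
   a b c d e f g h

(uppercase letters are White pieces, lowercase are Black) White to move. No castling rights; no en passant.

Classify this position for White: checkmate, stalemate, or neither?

White to move; white king on a3.
In check: yes, from the black queen on b3.
King squares — a2: attacked by Nc1; b2: attacked by Qb3; b3: attacked by Na1; a4: attacked by Qb3; b4: attacked by Qb3.
Legal moves for White: none.
In check with no legal moves → checkmate.

checkmate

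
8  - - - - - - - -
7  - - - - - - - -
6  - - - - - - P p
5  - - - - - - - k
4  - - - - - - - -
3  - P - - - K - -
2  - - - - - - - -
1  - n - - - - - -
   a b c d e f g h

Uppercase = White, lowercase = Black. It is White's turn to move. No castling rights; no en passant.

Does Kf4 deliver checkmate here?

no

After Kf4: black king on h5; in check: no.
Black is not in check, so this cannot be checkmate.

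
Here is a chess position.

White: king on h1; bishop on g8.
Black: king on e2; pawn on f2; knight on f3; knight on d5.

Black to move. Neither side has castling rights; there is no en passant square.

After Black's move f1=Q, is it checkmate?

After f1=Q: white king on h1; in check: yes, from the black queen on f1.
King squares — g1: attacked by Qf1; g2: attacked by Qf1; h2: attacked by Nf3.
White has no legal moves → checkmate.

yes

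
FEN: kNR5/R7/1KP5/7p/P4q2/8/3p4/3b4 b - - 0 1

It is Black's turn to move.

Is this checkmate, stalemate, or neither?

checkmate

Black to move; black king on a8.
In check: yes, from the white rook on a7.
King squares — a7: attacked by Kb6; b7: attacked by Kb6; b8: attacked by Rc8.
Legal moves for Black: none.
In check with no legal moves → checkmate.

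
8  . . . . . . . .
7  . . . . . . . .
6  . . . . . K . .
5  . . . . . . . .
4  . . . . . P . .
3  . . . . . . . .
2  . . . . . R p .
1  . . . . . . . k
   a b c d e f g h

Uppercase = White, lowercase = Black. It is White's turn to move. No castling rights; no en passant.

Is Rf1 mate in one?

no

After Rf1: black king on h1; in check: yes, from the white rook on f1.
Black has 9 legal replies: Kh2, gxf1=Q, gxf1=R, gxf1=B, gxf1=N, g1=Q, g1=R, g1=B, g1=N.
In check but a legal move exists → not checkmate.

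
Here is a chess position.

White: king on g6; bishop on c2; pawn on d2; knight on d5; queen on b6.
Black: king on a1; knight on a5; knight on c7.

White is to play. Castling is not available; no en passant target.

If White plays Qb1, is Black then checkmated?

After Qb1: black king on a1; in check: yes, from the white queen on b1.
King squares — b1: attacked by Bc2; a2: attacked by Qb1; b2: attacked by Qb1.
Black has no legal moves → checkmate.

yes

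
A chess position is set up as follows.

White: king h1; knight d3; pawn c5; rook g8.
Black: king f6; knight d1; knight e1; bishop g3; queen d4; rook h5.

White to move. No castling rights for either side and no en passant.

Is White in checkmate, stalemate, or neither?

checkmate

White to move; white king on h1.
In check: yes, from the black rook on h5.
King squares — g1: attacked by Qd4; g2: attacked by Ne1; h2: attacked by Bg3.
Legal moves for White: none.
In check with no legal moves → checkmate.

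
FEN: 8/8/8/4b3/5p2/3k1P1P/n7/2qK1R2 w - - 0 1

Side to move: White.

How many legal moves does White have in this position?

White to move; king on d1.
In check: yes, from the black queen on c1.
Legal moves: none.
Count: 0.

0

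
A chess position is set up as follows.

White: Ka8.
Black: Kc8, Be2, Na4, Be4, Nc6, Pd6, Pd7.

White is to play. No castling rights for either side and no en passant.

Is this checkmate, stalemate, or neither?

stalemate

White to move; white king on a8.
In check: no.
King squares — a7: attacked by Nc6; b7: attacked by Kc8; b8: attacked by Nc6.
Legal moves for White: none.
Not in check and no legal moves → stalemate.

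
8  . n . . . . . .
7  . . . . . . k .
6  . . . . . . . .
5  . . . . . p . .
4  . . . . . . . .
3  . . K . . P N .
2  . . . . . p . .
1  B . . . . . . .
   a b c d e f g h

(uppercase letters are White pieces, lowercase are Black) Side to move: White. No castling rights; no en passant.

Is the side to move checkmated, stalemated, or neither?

White to move; white king on c3.
In check: no.
Legal moves for White: Nh5+, Nxf5+, Ne4, Ne2, Nh1, Nf1, Kd4, Kc4+, Kb4+, Kd3+, Kb3+, Kd2+, Kc2+, Kb2, Bb2, f4.
White has 16 legal moves and is not in check → neither.

neither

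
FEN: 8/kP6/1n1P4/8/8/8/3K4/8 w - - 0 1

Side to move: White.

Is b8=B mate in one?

After b8=B: black king on a7; in check: yes, from the white bishop on b8.
Black has 4 legal replies: Kxb8, Ka8, Kb7, Ka6.
In check but a legal move exists → not checkmate.

no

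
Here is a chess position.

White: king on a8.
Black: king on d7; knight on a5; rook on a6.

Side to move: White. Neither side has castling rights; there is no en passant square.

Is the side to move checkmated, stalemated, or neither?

neither

White to move; white king on a8.
In check: yes, from the black rook on a6.
King squares — a7: attacked by Ra6; b7: attacked by Na5; b8: available.
Legal moves for White: Kb8.
White is in check but has 1 legal move → neither.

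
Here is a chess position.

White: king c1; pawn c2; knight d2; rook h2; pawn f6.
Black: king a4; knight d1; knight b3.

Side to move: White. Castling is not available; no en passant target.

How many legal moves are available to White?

4

White to move; king on c1.
In check: yes, from the black knight on b3.
Legal moves: Kxd1, Kb1, Nxb3, cxb3+.
Count: 4.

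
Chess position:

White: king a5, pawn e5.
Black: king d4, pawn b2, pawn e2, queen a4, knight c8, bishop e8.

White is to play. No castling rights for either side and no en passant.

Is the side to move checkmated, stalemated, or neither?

White to move; white king on a5.
In check: yes, from the black queen on a4.
King squares — a4: attacked by Be8; b4: attacked by Qa4; b5: attacked by Qa4; a6: attacked by Qa4; b6: attacked by Nc8.
Legal moves for White: none.
In check with no legal moves → checkmate.

checkmate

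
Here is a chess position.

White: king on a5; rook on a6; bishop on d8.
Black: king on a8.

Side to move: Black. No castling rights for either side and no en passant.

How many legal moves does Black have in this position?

2

Black to move; king on a8.
In check: yes, from the white rook on a6.
Legal moves: Kb8, Kb7.
Count: 2.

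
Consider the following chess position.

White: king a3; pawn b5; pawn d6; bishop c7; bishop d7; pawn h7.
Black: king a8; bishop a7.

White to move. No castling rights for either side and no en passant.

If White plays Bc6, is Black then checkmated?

yes

After Bc6: black king on a8; in check: yes, from the white bishop on c6.
King squares — a7: own bishop; b7: attacked by Bc6; b8: attacked by Bc7.
Black has no legal moves → checkmate.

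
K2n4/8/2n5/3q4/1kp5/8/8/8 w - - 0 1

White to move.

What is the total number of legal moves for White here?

White to move; king on a8.
In check: no.
Legal moves: none.
Count: 0.

0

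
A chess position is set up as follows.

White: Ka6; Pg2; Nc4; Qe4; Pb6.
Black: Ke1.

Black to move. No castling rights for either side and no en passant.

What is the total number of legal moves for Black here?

Black to move; king on e1.
In check: yes, from the white queen on e4.
Legal moves: Kf2, Kf1, Kd1.
Count: 3.

3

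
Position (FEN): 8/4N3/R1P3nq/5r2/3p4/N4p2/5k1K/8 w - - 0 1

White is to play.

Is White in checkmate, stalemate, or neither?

White to move; white king on h2.
In check: yes, from the black queen on h6.
King squares — g1: attacked by Kf2; h1: attacked by Qh6; g2: attacked by Kf2; g3: attacked by Kf2; h3: attacked by Qh6.
Legal moves for White: none.
In check with no legal moves → checkmate.

checkmate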